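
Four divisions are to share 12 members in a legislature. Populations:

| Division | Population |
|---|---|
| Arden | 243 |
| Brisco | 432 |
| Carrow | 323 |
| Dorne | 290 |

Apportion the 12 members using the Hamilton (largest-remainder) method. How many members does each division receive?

Total 1288; standard divisor 1288/12 ≈ 107.333.
Standard quotas: Arden 2.264, Brisco 4.025, Carrow 3.009, Dorne 2.702.
Lower quotas: Arden 2, Brisco 4, Carrow 3, Dorne 2 (sum 11, leaving 1 seat).
Remainders in descending order: Dorne 0.702, Arden 0.264, Brisco 0.025, Carrow 0.009.
The surplus seat goes to Dorne.

Arden 2, Brisco 4, Carrow 3, Dorne 3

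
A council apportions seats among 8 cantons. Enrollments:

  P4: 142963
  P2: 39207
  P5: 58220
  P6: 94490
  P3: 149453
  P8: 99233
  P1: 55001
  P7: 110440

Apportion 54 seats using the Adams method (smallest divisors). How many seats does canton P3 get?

Standard divisor 749007/54 ≈ 13870.5; standard quotas: P4 10.307, P2 2.827, P5 4.197, P6 6.812, P3 10.775, P8 7.154, P1 3.965, P7 7.962.
Rounding up gives 11, 3, 5, 7, 11, 8, 4, 8 = 57 seats, so the divisor must be adjusted.
With modified divisor 14800: modified quotas P4 9.660, P2 2.649, P5 3.934, P6 6.384, P3 10.098, P8 6.705, P1 3.716, P7 7.462.
Rounding up: P4 10, P2 3, P5 4, P6 7, P3 11, P8 7, P1 4, P7 8 (total 54).
P3 receives 11.

11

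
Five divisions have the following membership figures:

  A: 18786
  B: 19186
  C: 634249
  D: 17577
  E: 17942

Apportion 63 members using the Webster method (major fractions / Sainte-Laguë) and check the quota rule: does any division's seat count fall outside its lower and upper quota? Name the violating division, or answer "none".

C

Standard quotas: A 1.672, B 1.708, C 56.458, D 1.565, E 1.597.
Webster allocation: A 2, B 2, C 55, D 2, E 2.
C has quota 56.458 (lower 56, upper 57) but receives 55 — outside the quota interval.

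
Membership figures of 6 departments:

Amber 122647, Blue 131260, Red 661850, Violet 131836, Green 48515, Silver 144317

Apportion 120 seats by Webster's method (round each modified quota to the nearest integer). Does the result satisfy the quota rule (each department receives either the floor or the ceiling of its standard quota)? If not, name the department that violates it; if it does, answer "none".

Standard quotas: Amber 11.865, Blue 12.698, Red 64.028, Violet 12.754, Green 4.693, Silver 13.961.
Webster allocation: Amber 12, Blue 13, Red 63, Violet 13, Green 5, Silver 14.
Red has quota 64.028 (lower 64, upper 65) but receives 63 — outside the quota interval.

Red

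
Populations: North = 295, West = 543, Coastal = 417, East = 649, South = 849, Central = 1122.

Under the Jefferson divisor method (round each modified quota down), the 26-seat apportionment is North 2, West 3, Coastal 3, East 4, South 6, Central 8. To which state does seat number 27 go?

West

Priority for the next seat is population ÷ (current seats + 1).
Priorities: North 98.333, West 135.750, Coastal 104.250, East 129.800, South 121.286, Central 124.667.
Highest priority: West.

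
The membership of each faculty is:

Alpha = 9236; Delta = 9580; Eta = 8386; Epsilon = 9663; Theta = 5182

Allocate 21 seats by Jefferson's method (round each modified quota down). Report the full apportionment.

Standard divisor 42047/21 ≈ 2002.238; standard quotas: Alpha 4.613, Delta 4.785, Eta 4.188, Epsilon 4.826, Theta 2.588.
Rounding down gives 4, 4, 4, 4, 2 = 18 seats, so the divisor must be adjusted.
With modified divisor 1800: modified quotas Alpha 5.131, Delta 5.322, Eta 4.659, Epsilon 5.368, Theta 2.879.
Rounding down: Alpha 5, Delta 5, Eta 4, Epsilon 5, Theta 2 (total 21).

Alpha 5, Delta 5, Eta 4, Epsilon 5, Theta 2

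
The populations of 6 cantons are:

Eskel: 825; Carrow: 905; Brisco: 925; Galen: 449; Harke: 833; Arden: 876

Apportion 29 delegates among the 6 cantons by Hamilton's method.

Standard divisor: 4813 ÷ 29 ≈ 165.966.
Standard quotas: Eskel 4.971, Carrow 5.453, Brisco 5.573, Galen 2.705, Harke 5.019, Arden 5.278.
Lower quotas: Eskel 4, Carrow 5, Brisco 5, Galen 2, Harke 5, Arden 5 (sum 26, leaving 3 seats).
Remainders in descending order: Eskel 0.971, Galen 0.705, Brisco 0.573, Carrow 0.453, Arden 0.278, Harke 0.019.
Largest remainders: Eskel, Galen, Brisco receive the extra seats.

Eskel=5, Carrow=5, Brisco=6, Galen=3, Harke=5, Arden=5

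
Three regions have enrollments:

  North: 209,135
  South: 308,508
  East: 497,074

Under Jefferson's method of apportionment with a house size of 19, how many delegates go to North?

Standard divisor 1014717/19 ≈ 53406.158; standard quotas: North 3.916, South 5.777, East 9.307.
Rounding down gives 3, 5, 9 = 17 seats, so the divisor must be adjusted.
With modified divisor 50600: modified quotas North 4.133, South 6.097, East 9.824.
Rounding down: North 4, South 6, East 9 (total 19).
North receives 4.

4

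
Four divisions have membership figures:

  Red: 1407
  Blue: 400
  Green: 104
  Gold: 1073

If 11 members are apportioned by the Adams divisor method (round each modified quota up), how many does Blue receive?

2

Standard divisor 2984/11 ≈ 271.273; standard quotas: Red 5.187, Blue 1.475, Green 0.383, Gold 3.955.
Rounding up gives 6, 2, 1, 4 = 13 seats, so the divisor must be adjusted.
With modified divisor 355: modified quotas Red 3.963, Blue 1.127, Green 0.293, Gold 3.023.
Rounding up: Red 4, Blue 2, Green 1, Gold 4 (total 11).
Blue receives 2.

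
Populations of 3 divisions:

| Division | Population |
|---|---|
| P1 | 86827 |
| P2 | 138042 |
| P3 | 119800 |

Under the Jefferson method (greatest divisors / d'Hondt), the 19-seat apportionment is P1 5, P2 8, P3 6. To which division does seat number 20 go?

P3

Priority for the next seat is population ÷ (current seats + 1).
Priorities: P1 14471.167, P2 15338.000, P3 17114.286.
Highest priority: P3.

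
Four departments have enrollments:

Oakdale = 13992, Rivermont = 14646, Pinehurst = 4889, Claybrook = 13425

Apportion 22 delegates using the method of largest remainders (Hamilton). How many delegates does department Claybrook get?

Standard divisor: 46952 ÷ 22 ≈ 2134.182.
Standard quotas: Oakdale 6.5561, Rivermont 6.8626, Pinehurst 2.2908, Claybrook 6.2905.
Lower quotas: Oakdale 6, Rivermont 6, Pinehurst 2, Claybrook 6 (sum 20, leaving 2 seats).
Remainders in descending order: Rivermont 0.8626, Oakdale 0.5561, Pinehurst 0.2908, Claybrook 0.2905.
The surplus seats go to Rivermont, Oakdale.
Claybrook receives 6.

6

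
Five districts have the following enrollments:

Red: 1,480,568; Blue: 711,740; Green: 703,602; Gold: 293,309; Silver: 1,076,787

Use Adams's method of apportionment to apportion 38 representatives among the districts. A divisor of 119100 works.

With modified divisor 119100: modified quotas Red 12.431, Blue 5.976, Green 5.908, Gold 2.463, Silver 9.041.
Rounding up: Red 13, Blue 6, Green 6, Gold 3, Silver 10 (total 38).

Red 13, Blue 6, Green 6, Gold 3, Silver 10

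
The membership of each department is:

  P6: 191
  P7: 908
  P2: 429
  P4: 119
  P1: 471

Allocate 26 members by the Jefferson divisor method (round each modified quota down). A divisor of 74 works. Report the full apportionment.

P6 2, P7 12, P2 5, P4 1, P1 6

With modified divisor 74: modified quotas P6 2.581, P7 12.270, P2 5.797, P4 1.608, P1 6.365.
Rounding down: P6 2, P7 12, P2 5, P4 1, P1 6 (total 26).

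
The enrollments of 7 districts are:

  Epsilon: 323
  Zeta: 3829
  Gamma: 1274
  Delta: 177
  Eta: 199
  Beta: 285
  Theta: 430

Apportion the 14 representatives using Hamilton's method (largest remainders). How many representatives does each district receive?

The standard divisor is 6517/14 ≈ 465.5.
Standard quotas: Epsilon 0.694, Zeta 8.226, Gamma 2.737, Delta 0.380, Eta 0.427, Beta 0.612, Theta 0.924.
Lower quotas: Epsilon 0, Zeta 8, Gamma 2, Delta 0, Eta 0, Beta 0, Theta 0 (sum 10, leaving 4 seats).
Remainders in descending order: Theta 0.924, Gamma 0.737, Epsilon 0.694, Beta 0.612, Eta 0.427, Delta 0.380, Zeta 0.226.
The surplus seats go to Theta, Gamma, Epsilon, Beta.

Epsilon: 1, Zeta: 8, Gamma: 3, Delta: 0, Eta: 0, Beta: 1, Theta: 1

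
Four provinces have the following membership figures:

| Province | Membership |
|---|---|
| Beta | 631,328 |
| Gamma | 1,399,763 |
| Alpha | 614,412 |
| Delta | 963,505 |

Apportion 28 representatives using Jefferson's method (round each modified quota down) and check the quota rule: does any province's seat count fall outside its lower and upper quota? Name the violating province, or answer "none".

Standard quotas: Beta 4.898, Gamma 10.860, Alpha 4.767, Delta 7.475.
Jefferson allocation: Beta 5, Gamma 11, Alpha 5, Delta 7.
Every allocation lies between the lower and upper quota.

none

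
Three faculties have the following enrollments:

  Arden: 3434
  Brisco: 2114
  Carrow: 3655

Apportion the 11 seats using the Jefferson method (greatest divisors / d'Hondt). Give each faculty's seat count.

Standard divisor 9203/11 ≈ 836.636; standard quotas: Arden 4.105, Brisco 2.527, Carrow 4.369.
Rounding down gives 4, 2, 4 = 10 seats, so the divisor must be adjusted.
With modified divisor 720: modified quotas Arden 4.769, Brisco 2.936, Carrow 5.076.
Rounding down: Arden 4, Brisco 2, Carrow 5 (total 11).

Arden=4, Brisco=2, Carrow=5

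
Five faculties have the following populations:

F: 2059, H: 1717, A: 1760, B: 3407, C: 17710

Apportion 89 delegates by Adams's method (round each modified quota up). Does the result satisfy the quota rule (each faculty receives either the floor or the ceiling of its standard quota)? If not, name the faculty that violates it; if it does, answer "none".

Standard quotas: F 6.875, H 5.733, A 5.877, B 11.377, C 59.137.
Adams allocation: F 7, H 6, A 6, B 12, C 58.
C has quota 59.137 (lower 59, upper 60) but receives 58 — outside the quota interval.

C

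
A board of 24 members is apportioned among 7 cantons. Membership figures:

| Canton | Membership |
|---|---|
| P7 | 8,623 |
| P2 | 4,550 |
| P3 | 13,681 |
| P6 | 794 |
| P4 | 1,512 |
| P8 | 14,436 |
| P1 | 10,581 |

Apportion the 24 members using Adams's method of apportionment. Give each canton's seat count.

Standard divisor 54177/24 ≈ 2257.375; standard quotas: P7 3.820, P2 2.016, P3 6.061, P6 0.352, P4 0.670, P8 6.395, P1 4.687.
Rounding up gives 4, 3, 7, 1, 1, 7, 5 = 28 seats, so the divisor must be adjusted.
With modified divisor 2700: modified quotas P7 3.194, P2 1.685, P3 5.067, P6 0.294, P4 0.560, P8 5.347, P1 3.919.
Rounding up: P7 4, P2 2, P3 6, P6 1, P4 1, P8 6, P1 4 (total 24).

P7 4; P2 2; P3 6; P6 1; P4 1; P8 6; P1 4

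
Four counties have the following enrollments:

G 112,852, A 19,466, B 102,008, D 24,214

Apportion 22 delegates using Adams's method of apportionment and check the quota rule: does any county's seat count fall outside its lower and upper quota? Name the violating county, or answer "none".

none

Standard quotas: G 9.603, A 1.656, B 8.680, D 2.060.
Adams allocation: G 9, A 2, B 9, D 2.
Every allocation lies between the lower and upper quota.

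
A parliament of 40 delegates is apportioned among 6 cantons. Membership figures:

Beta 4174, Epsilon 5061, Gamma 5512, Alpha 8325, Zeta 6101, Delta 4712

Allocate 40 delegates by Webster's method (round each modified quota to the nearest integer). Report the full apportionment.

Standard divisor 33885/40 ≈ 847.125; standard quotas: Beta 4.927, Epsilon 5.974, Gamma 6.507, Alpha 9.827, Zeta 7.202, Delta 5.562.
Rounding to the nearest integer gives 5, 6, 7, 10, 7, 6 = 41 seats, so the divisor must be adjusted.
With modified divisor 852: modified quotas Beta 4.899, Epsilon 5.940, Gamma 6.469, Alpha 9.771, Zeta 7.161, Delta 5.531.
Rounding to the nearest integer: Beta 5, Epsilon 6, Gamma 6, Alpha 10, Zeta 7, Delta 6 (total 40).

Beta=5; Epsilon=6; Gamma=6; Alpha=10; Zeta=7; Delta=6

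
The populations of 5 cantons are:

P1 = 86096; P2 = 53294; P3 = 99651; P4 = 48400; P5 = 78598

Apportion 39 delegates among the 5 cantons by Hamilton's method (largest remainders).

P1=9, P2=6, P3=11, P4=5, P5=8

Total 366039; standard divisor 366039/39 ≈ 9385.615.
Standard quotas: P1 9.1732, P2 5.6783, P3 10.6174, P4 5.1568, P5 8.3743.
Lower quotas: P1 9, P2 5, P3 10, P4 5, P5 8 (sum 37, leaving 2 seats).
Remainders in descending order: P2 0.6783, P3 0.6174, P5 0.3743, P1 0.1732, P4 0.1568.
The surplus seats go to P2, P3.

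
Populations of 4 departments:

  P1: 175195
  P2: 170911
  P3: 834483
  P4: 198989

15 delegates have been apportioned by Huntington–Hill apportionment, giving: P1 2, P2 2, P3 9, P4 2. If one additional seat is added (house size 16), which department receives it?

P3

Priority for the next seat is population ÷ (√(s·(s+1))).
Priorities: P1 71523.059, P2 69774.124, P3 87962.232, P4 81236.919.
Highest priority: P3.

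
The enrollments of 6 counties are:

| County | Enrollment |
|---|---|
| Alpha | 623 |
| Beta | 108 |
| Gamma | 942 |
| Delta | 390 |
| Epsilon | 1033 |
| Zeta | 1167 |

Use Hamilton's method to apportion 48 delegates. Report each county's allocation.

Alpha=7; Beta=1; Gamma=11; Delta=4; Epsilon=12; Zeta=13

Total 4263; standard divisor 4263/48 ≈ 88.812.
Standard quotas: Alpha 7.015, Beta 1.216, Gamma 10.607, Delta 4.391, Epsilon 11.631, Zeta 13.140.
Lower quotas: Alpha 7, Beta 1, Gamma 10, Delta 4, Epsilon 11, Zeta 13 (sum 46, leaving 2 seats).
Remainders in descending order: Epsilon 0.631, Gamma 0.607, Delta 0.391, Beta 0.216, Zeta 0.140, Alpha 0.015.
Largest remainders: Epsilon, Gamma receive the extra seats.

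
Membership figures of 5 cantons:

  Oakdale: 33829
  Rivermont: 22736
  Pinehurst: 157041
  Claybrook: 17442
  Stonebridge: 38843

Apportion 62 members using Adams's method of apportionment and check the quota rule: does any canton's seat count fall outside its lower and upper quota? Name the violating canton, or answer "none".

Pinehurst

Standard quotas: Oakdale 7.771, Rivermont 5.223, Pinehurst 36.076, Claybrook 4.007, Stonebridge 8.923.
Adams allocation: Oakdale 8, Rivermont 6, Pinehurst 35, Claybrook 4, Stonebridge 9.
Pinehurst has quota 36.076 (lower 36, upper 37) but receives 35 — outside the quota interval.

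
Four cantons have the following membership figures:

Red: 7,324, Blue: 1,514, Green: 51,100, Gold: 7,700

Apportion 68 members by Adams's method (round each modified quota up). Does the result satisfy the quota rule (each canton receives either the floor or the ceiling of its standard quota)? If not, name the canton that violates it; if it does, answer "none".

Standard quotas: Red 7.363, Blue 1.522, Green 51.373, Gold 7.741.
Adams allocation: Red 8, Blue 2, Green 50, Gold 8.
Green has quota 51.373 (lower 51, upper 52) but receives 50 — outside the quota interval.

Green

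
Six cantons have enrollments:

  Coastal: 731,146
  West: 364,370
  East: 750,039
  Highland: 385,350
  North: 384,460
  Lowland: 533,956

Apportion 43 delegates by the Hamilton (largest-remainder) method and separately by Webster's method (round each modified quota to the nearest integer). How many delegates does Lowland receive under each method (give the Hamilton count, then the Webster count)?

8 and 7

Hamilton: Coastal 10, West 5, East 10, Highland 5, North 5, Lowland 8.
Webster: Coastal 10, West 5, East 11, Highland 5, North 5, Lowland 7.
Lowland gets 8 under Hamilton and 7 under Webster.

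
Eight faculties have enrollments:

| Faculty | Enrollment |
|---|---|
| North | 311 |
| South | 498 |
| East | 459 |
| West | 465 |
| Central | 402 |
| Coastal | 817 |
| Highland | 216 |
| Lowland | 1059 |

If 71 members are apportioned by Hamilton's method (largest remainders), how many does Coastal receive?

Standard divisor: 4227 ÷ 71 ≈ 59.535.
Standard quotas: North 5.224, South 8.365, East 7.710, West 7.811, Central 6.752, Coastal 13.723, Highland 3.628, Lowland 17.788.
Lower quotas: North 5, South 8, East 7, West 7, Central 6, Coastal 13, Highland 3, Lowland 17 (sum 66, leaving 5 seats).
Remainders in descending order: West 0.811, Lowland 0.788, Central 0.752, Coastal 0.723, East 0.710, Highland 0.628, South 0.365, North 0.224.
Largest remainders: West, Lowland, Central, Coastal, East receive the extra seats.
Coastal receives 14.

14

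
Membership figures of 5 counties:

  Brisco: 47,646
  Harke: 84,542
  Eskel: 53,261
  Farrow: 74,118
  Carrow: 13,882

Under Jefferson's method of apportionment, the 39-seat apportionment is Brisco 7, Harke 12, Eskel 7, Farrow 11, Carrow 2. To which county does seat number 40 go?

Eskel

Priority for the next seat is population ÷ (current seats + 1).
Priorities: Brisco 5955.750, Harke 6503.231, Eskel 6657.625, Farrow 6176.500, Carrow 4627.333.
Highest priority: Eskel.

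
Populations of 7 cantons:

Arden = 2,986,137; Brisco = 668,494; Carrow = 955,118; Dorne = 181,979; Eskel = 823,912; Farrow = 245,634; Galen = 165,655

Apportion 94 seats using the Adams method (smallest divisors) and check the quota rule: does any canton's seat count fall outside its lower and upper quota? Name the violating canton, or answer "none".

Standard quotas: Arden 46.574, Brisco 10.426, Carrow 14.897, Dorne 2.838, Eskel 12.850, Farrow 3.831, Galen 2.584.
Adams allocation: Arden 45, Brisco 11, Carrow 15, Dorne 3, Eskel 13, Farrow 4, Galen 3.
Arden has quota 46.574 (lower 46, upper 47) but receives 45 — outside the quota interval.

Arden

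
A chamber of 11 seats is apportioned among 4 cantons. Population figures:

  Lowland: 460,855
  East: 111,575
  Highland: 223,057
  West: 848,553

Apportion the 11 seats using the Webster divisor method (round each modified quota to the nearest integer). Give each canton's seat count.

Lowland 3, East 1, Highland 1, West 6

Standard divisor 1644040/11 ≈ 149458.182; standard quotas: Lowland 3.084, East 0.747, Highland 1.492, West 5.678.
Rounding to the nearest integer gives Lowland 3, East 1, Highland 1, West 6 — total 11, matching the house size, so no adjustment is needed.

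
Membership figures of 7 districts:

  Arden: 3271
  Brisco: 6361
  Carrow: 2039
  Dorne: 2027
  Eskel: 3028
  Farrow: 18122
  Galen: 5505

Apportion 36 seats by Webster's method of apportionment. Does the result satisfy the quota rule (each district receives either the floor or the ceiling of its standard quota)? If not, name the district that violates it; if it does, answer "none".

Standard quotas: Arden 2.918, Brisco 5.675, Carrow 1.819, Dorne 1.808, Eskel 2.701, Farrow 16.167, Galen 4.911.
Webster allocation: Arden 3, Brisco 5, Carrow 2, Dorne 2, Eskel 3, Farrow 16, Galen 5.
Every allocation lies between the lower and upper quota.

none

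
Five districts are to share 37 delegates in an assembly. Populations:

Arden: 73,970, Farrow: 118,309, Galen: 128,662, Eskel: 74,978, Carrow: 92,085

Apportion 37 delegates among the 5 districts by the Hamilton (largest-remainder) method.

Total 488004; standard divisor 488004/37 ≈ 13189.297.
Standard quotas: Arden 5.6083, Farrow 8.9701, Galen 9.7550, Eskel 5.6848, Carrow 6.9818.
Lower quotas: Arden 5, Farrow 8, Galen 9, Eskel 5, Carrow 6 (sum 33, leaving 4 seats).
Remainders in descending order: Carrow 0.9818, Farrow 0.9701, Galen 0.7550, Eskel 0.6848, Arden 0.6083.
The surplus seats go to Carrow, Farrow, Galen, Eskel.

Arden: 5; Farrow: 9; Galen: 10; Eskel: 6; Carrow: 7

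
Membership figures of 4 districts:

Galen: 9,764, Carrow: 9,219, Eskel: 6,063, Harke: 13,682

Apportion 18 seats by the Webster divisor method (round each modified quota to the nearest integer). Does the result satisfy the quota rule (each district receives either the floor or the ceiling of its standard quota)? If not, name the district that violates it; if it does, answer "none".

none

Standard quotas: Galen 4.538, Carrow 4.285, Eskel 2.818, Harke 6.359.
Webster allocation: Galen 5, Carrow 4, Eskel 3, Harke 6.
Every allocation lies between the lower and upper quota.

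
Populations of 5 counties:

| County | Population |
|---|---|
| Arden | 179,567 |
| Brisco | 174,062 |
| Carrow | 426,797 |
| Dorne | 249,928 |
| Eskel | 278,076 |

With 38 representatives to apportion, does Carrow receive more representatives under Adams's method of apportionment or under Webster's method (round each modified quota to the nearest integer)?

Adams: Arden 6, Brisco 5, Carrow 12, Dorne 7, Eskel 8.
Webster: Arden 5, Brisco 5, Carrow 13, Dorne 7, Eskel 8.
Carrow gets 12 under Adams and 13 under Webster.

Webster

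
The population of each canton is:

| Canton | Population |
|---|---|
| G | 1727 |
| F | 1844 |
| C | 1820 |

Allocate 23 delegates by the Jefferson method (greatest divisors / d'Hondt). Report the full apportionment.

Standard divisor 5391/23 ≈ 234.391; standard quotas: G 7.368, F 7.867, C 7.765.
Rounding down gives 7, 7, 7 = 21 seats, so the divisor must be adjusted.
With modified divisor 220: modified quotas G 7.850, F 8.382, C 8.273.
Rounding down: G 7, F 8, C 8 (total 23).

G: 7; F: 8; C: 8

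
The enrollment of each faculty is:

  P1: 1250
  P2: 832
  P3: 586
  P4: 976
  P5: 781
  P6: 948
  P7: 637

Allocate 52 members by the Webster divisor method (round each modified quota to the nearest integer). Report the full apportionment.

P1=11, P2=7, P3=5, P4=8, P5=7, P6=8, P7=6

Standard divisor 6010/52 ≈ 115.577; standard quotas: P1 10.815, P2 7.199, P3 5.070, P4 8.445, P5 6.757, P6 8.202, P7 5.511.
Rounding to the nearest integer gives P1 11, P2 7, P3 5, P4 8, P5 7, P6 8, P7 6 — total 52, matching the house size, so no adjustment is needed.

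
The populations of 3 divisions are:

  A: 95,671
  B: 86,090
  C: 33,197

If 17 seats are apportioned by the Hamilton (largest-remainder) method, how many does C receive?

3

Total 214958; standard divisor 214958/17 ≈ 12644.588.
Standard quotas: A 7.5662, B 6.8084, C 2.6254.
Lower quotas: A 7, B 6, C 2 (sum 15, leaving 2 seats).
Remainders in descending order: B 0.8084, C 0.6254, A 0.5662.
Largest remainders: B, C receive the extra seats.
C receives 3.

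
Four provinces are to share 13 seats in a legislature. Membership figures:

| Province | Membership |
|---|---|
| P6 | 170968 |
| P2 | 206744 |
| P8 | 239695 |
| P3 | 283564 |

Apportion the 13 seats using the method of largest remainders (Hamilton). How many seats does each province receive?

P6: 3, P2: 3, P8: 3, P3: 4

The standard divisor is 900971/13 ≈ 69305.462.
Standard quotas: P6 2.4669, P2 2.9831, P8 3.4585, P3 4.0915.
Lower quotas: P6 2, P2 2, P8 3, P3 4 (sum 11, leaving 2 seats).
Remainders in descending order: P2 0.9831, P6 0.4669, P8 0.4585, P3 0.0915.
Largest remainders: P2, P6 receive the extra seats.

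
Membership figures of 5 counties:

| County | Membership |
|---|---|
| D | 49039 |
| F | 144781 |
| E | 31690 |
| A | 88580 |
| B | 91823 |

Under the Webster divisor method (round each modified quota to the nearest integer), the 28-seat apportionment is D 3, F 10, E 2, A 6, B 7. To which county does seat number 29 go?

Priority for the next seat is population ÷ (current seats + 0.5).
Priorities: D 14011.143, F 13788.667, E 12676.000, A 13627.692, B 12243.067.
Highest priority: D.

D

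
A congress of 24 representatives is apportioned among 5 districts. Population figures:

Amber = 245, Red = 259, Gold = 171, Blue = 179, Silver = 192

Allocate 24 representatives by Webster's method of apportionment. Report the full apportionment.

Standard divisor 1046/24 ≈ 43.583; standard quotas: Amber 5.621, Red 5.943, Gold 3.924, Blue 4.107, Silver 4.405.
Rounding to the nearest integer gives Amber 6, Red 6, Gold 4, Blue 4, Silver 4 — total 24, matching the house size, so no adjustment is needed.

Amber 6, Red 6, Gold 4, Blue 4, Silver 4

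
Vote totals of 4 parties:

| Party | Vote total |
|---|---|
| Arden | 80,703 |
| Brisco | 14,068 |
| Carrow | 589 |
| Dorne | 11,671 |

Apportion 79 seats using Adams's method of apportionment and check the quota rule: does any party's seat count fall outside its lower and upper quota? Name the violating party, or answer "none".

Arden

Standard quotas: Arden 59.567, Brisco 10.384, Carrow 0.435, Dorne 8.614.
Adams allocation: Arden 58, Brisco 11, Carrow 1, Dorne 9.
Arden has quota 59.567 (lower 59, upper 60) but receives 58 — outside the quota interval.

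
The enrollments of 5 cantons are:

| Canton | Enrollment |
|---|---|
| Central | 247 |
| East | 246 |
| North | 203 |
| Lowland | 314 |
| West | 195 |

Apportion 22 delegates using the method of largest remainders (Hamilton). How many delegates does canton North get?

Standard divisor: 1205 ÷ 22 ≈ 54.773.
Standard quotas: Central 4.510, East 4.491, North 3.706, Lowland 5.733, West 3.560.
Lower quotas: Central 4, East 4, North 3, Lowland 5, West 3 (sum 19, leaving 3 seats).
Remainders in descending order: Lowland 0.733, North 0.706, West 0.560, Central 0.510, East 0.491.
Largest remainders: Lowland, North, West receive the extra seats.
North receives 4.

4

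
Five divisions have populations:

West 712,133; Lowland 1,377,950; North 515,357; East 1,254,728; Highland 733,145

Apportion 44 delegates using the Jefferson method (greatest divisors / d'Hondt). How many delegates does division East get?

Standard divisor 4593313/44 ≈ 104393.477; standard quotas: West 6.822, Lowland 13.200, North 4.937, East 12.019, Highland 7.023.
Rounding down gives 6, 13, 4, 12, 7 = 42 seats, so the divisor must be adjusted.
With modified divisor 100100: modified quotas West 7.114, Lowland 13.766, North 5.148, East 12.535, Highland 7.324.
Rounding down: West 7, Lowland 13, North 5, East 12, Highland 7 (total 44).
East receives 12.

12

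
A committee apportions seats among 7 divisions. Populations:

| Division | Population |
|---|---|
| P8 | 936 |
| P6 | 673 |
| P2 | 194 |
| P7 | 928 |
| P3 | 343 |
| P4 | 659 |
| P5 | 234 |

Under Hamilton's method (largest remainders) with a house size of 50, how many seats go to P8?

The standard divisor is 3967/50 ≈ 79.34.
Standard quotas: P8 11.797, P6 8.482, P2 2.445, P7 11.696, P3 4.323, P4 8.306, P5 2.949.
Lower quotas: P8 11, P6 8, P2 2, P7 11, P3 4, P4 8, P5 2 (sum 46, leaving 4 seats).
Remainders in descending order: P5 0.949, P8 0.797, P7 0.696, P6 0.482, P2 0.445, P3 0.323, P4 0.306.
The surplus seats go to P5, P8, P7, P6.
P8 receives 12.

12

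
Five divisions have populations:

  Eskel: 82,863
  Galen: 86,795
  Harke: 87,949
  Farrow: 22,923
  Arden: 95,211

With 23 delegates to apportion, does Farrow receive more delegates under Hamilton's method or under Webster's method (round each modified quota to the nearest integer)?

Hamilton

Hamilton: Eskel 5, Galen 5, Harke 5, Farrow 2, Arden 6.
Webster: Eskel 5, Galen 5, Harke 6, Farrow 1, Arden 6.
Farrow gets 2 under Hamilton and 1 under Webster.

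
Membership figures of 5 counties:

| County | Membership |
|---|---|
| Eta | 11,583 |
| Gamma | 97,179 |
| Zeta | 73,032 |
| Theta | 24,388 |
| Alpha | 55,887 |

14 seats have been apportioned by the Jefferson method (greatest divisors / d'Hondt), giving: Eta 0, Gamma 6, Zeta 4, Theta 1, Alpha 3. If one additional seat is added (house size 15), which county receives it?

Priority for the next seat is population ÷ (current seats + 1).
Priorities: Eta 11583.000, Gamma 13882.714, Zeta 14606.400, Theta 12194.000, Alpha 13971.750.
Highest priority: Zeta.

Zeta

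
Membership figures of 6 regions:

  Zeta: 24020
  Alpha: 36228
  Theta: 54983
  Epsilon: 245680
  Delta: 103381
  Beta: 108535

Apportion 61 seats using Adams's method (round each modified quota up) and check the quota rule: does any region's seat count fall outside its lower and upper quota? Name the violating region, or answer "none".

Epsilon

Standard quotas: Zeta 2.558, Alpha 3.858, Theta 5.855, Epsilon 26.162, Delta 11.009, Beta 11.558.
Adams allocation: Zeta 3, Alpha 4, Theta 6, Epsilon 25, Delta 11, Beta 12.
Epsilon has quota 26.162 (lower 26, upper 27) but receives 25 — outside the quota interval.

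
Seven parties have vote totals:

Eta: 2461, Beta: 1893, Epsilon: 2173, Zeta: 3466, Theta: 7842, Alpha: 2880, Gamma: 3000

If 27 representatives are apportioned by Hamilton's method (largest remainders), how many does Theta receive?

9

Total 23715; standard divisor 23715/27 ≈ 878.333.
Standard quotas: Eta 2.8019, Beta 2.1552, Epsilon 2.4740, Zeta 3.9461, Theta 8.9283, Alpha 3.2789, Gamma 3.4156.
Lower quotas: Eta 2, Beta 2, Epsilon 2, Zeta 3, Theta 8, Alpha 3, Gamma 3 (sum 23, leaving 4 seats).
Remainders in descending order: Zeta 0.9461, Theta 0.9283, Eta 0.8019, Epsilon 0.4740, Gamma 0.4156, Alpha 0.2789, Beta 0.1552.
The surplus seats go to Zeta, Theta, Eta, Epsilon.
Theta receives 9.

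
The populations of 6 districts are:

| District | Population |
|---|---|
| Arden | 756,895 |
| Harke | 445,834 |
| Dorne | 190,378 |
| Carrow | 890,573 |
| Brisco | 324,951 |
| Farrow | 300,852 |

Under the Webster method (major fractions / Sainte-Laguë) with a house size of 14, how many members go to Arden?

Standard divisor 2909483/14 ≈ 207820.214; standard quotas: Arden 3.642, Harke 2.145, Dorne 0.916, Carrow 4.285, Brisco 1.564, Farrow 1.448.
Rounding to the nearest integer gives Arden 4, Harke 2, Dorne 1, Carrow 4, Brisco 2, Farrow 1 — total 14, matching the house size, so no adjustment is needed.
Arden receives 4.

4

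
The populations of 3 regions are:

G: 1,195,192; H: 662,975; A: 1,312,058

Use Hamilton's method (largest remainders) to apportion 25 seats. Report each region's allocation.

Standard divisor: 3170225 ÷ 25 = 126809.
Standard quotas: G 9.4251, H 5.2281, A 10.3467.
Lower quotas: G 9, H 5, A 10 (sum 24, leaving 1 seat).
Remainders in descending order: G 0.4251, A 0.3467, H 0.2281.
The surplus seat goes to G.

G 10, H 5, A 10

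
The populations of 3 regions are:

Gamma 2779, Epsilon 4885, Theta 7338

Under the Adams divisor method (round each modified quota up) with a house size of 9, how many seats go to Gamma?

Standard divisor 15002/9 ≈ 1666.889; standard quotas: Gamma 1.667, Epsilon 2.931, Theta 4.402.
Rounding up gives 2, 3, 5 = 10 seats, so the divisor must be adjusted.
With modified divisor 2100: modified quotas Gamma 1.323, Epsilon 2.326, Theta 3.494.
Rounding up: Gamma 2, Epsilon 3, Theta 4 (total 9).
Gamma receives 2.

2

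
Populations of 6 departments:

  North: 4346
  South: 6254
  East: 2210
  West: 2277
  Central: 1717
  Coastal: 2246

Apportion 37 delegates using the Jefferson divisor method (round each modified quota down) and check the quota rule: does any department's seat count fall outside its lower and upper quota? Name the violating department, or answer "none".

none

Standard quotas: North 8.441, South 12.147, East 4.292, West 4.423, Central 3.335, Coastal 4.362.
Jefferson allocation: North 9, South 13, East 4, West 4, Central 3, Coastal 4.
Every allocation lies between the lower and upper quota.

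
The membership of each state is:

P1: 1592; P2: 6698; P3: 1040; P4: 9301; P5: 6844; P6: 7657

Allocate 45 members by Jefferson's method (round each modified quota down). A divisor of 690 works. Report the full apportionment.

With modified divisor 690: modified quotas P1 2.307, P2 9.707, P3 1.507, P4 13.480, P5 9.919, P6 11.097.
Rounding down: P1 2, P2 9, P3 1, P4 13, P5 9, P6 11 (total 45).

P1 2; P2 9; P3 1; P4 13; P5 9; P6 11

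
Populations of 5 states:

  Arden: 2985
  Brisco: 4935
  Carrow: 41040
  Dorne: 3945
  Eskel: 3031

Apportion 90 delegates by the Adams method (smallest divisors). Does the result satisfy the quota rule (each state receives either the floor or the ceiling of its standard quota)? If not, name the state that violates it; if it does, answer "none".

Standard quotas: Arden 4.803, Brisco 7.940, Carrow 66.033, Dorne 6.347, Eskel 4.877.
Adams allocation: Arden 5, Brisco 8, Carrow 65, Dorne 7, Eskel 5.
Carrow has quota 66.033 (lower 66, upper 67) but receives 65 — outside the quota interval.

Carrow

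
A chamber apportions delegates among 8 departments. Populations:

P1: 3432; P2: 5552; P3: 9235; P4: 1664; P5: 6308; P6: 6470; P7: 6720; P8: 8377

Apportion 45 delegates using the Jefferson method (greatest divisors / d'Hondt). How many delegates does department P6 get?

6

Standard divisor 47758/45 ≈ 1061.289; standard quotas: P1 3.234, P2 5.231, P3 8.702, P4 1.568, P5 5.944, P6 6.096, P7 6.332, P8 7.893.
Rounding down gives 3, 5, 8, 1, 5, 6, 6, 7 = 41 seats, so the divisor must be adjusted.
With modified divisor 950: modified quotas P1 3.613, P2 5.844, P3 9.721, P4 1.752, P5 6.640, P6 6.811, P7 7.074, P8 8.818.
Rounding down: P1 3, P2 5, P3 9, P4 1, P5 6, P6 6, P7 7, P8 8 (total 45).
P6 receives 6.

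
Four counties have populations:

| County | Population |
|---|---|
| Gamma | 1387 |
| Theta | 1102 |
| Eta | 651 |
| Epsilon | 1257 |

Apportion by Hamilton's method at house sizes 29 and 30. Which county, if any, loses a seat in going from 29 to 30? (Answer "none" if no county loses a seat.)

Eta

At 29 seats: Gamma 9, Theta 7, Eta 5, Epsilon 8.
At 30 seats: Gamma 9, Theta 8, Eta 4, Epsilon 9.
Eta drops from 5 to 4.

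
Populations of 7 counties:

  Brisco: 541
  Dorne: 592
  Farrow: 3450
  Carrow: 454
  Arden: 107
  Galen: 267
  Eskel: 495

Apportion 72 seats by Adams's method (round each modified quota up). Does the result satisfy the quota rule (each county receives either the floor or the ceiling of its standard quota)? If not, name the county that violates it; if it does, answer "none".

Farrow

Standard quotas: Brisco 6.595, Dorne 7.217, Farrow 42.059, Carrow 5.535, Arden 1.304, Galen 3.255, Eskel 6.035.
Adams allocation: Brisco 7, Dorne 7, Farrow 40, Carrow 6, Arden 2, Galen 4, Eskel 6.
Farrow has quota 42.059 (lower 42, upper 43) but receives 40 — outside the quota interval.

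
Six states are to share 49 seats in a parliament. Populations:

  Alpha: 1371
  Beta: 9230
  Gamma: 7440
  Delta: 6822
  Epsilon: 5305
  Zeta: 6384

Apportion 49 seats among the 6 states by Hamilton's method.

Alpha=2; Beta=12; Gamma=10; Delta=9; Epsilon=7; Zeta=9

The standard divisor is 36552/49 ≈ 745.959.
Standard quotas: Alpha 1.8379, Beta 12.3733, Gamma 9.9737, Delta 9.1453, Epsilon 7.1116, Zeta 8.5581.
Lower quotas: Alpha 1, Beta 12, Gamma 9, Delta 9, Epsilon 7, Zeta 8 (sum 46, leaving 3 seats).
Remainders in descending order: Gamma 0.9737, Alpha 0.8379, Zeta 0.5581, Beta 0.3733, Delta 0.1453, Epsilon 0.1116.
The surplus seats go to Gamma, Alpha, Zeta.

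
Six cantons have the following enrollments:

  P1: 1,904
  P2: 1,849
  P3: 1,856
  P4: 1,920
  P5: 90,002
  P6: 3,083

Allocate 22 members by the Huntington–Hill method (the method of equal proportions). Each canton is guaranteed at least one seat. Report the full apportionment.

With divisor 5301: modified quotas P1 0.359, P2 0.349, P3 0.350, P4 0.362, P5 16.978, P6 0.582.
Geometric-mean thresholds: P1 (min 1), P2 (min 1), P3 (min 1), P4 (min 1), P5 √(16·17)=16.492, P6 (min 1).
Each quota rounded against its threshold gives P1 1, P2 1, P3 1, P4 1, P5 17, P6 1 (total 22).

P1 1, P2 1, P3 1, P4 1, P5 17, P6 1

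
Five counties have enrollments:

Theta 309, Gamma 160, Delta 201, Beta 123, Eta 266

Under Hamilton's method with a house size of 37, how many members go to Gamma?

The standard divisor is 1059/37 ≈ 28.622.
Standard quotas: Theta 10.796, Gamma 5.590, Delta 7.023, Beta 4.297, Eta 9.294.
Lower quotas: Theta 10, Gamma 5, Delta 7, Beta 4, Eta 9 (sum 35, leaving 2 seats).
Remainders in descending order: Theta 0.796, Gamma 0.590, Beta 0.297, Eta 0.294, Delta 0.023.
The surplus seats go to Theta, Gamma.
Gamma receives 6.

6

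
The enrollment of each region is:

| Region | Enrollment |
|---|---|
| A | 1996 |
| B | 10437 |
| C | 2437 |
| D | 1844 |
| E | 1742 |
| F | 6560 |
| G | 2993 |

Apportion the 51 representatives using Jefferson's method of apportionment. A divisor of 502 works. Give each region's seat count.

With modified divisor 502: modified quotas A 3.976, B 20.791, C 4.855, D 3.673, E 3.470, F 13.068, G 5.962.
Rounding down: A 3, B 20, C 4, D 3, E 3, F 13, G 5 (total 51).

A=3, B=20, C=4, D=3, E=3, F=13, G=5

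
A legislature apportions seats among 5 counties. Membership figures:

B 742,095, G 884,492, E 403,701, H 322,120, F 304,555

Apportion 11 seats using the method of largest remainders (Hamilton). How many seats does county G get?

Total 2656963; standard divisor 2656963/11 ≈ 241542.091.
Standard quotas: B 3.0723, G 3.6619, E 1.6713, H 1.3336, F 1.2609.
Lower quotas: B 3, G 3, E 1, H 1, F 1 (sum 9, leaving 2 seats).
Remainders in descending order: E 0.6713, G 0.6619, H 0.3336, F 0.2609, B 0.0723.
The surplus seats go to E, G.
G receives 4.

4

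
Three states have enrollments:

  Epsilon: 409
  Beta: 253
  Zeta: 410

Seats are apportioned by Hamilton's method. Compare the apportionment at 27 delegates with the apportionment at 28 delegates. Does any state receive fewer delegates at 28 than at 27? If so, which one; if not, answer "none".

At 27 seats: Epsilon 10, Beta 7, Zeta 10.
At 28 seats: Epsilon 11, Beta 6, Zeta 11.
Beta drops from 7 to 6.

Beta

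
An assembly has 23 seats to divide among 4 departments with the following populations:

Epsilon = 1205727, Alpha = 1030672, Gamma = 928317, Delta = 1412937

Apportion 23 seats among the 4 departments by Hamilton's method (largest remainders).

Epsilon 6, Alpha 5, Gamma 5, Delta 7

Standard divisor: 4577653 ÷ 23 ≈ 199028.391.
Standard quotas: Epsilon 6.0581, Alpha 5.1785, Gamma 4.6642, Delta 7.0992.
Lower quotas: Epsilon 6, Alpha 5, Gamma 4, Delta 7 (sum 22, leaving 1 seat).
Remainders in descending order: Gamma 0.6642, Alpha 0.1785, Delta 0.0992, Epsilon 0.0581.
The surplus seat goes to Gamma.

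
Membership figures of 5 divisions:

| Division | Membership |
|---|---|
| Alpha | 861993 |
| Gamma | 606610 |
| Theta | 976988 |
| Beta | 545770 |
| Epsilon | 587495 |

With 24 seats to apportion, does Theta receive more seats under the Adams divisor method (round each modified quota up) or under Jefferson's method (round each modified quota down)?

Adams: Alpha 6, Gamma 4, Theta 6, Beta 4, Epsilon 4.
Jefferson: Alpha 6, Gamma 4, Theta 7, Beta 3, Epsilon 4.
Theta gets 6 under Adams and 7 under Jefferson.

Jefferson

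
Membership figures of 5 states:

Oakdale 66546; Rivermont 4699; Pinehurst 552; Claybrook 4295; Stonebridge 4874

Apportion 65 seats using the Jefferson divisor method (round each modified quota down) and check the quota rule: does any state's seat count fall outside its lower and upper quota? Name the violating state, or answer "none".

Oakdale

Standard quotas: Oakdale 53.424, Rivermont 3.772, Pinehurst 0.443, Claybrook 3.448, Stonebridge 3.913.
Jefferson allocation: Oakdale 55, Rivermont 3, Pinehurst 0, Claybrook 3, Stonebridge 4.
Oakdale has quota 53.424 (lower 53, upper 54) but receives 55 — outside the quota interval.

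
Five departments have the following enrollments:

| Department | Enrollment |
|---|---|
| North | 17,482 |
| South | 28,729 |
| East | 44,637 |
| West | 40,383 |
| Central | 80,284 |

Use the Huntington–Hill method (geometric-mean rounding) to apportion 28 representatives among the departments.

With divisor 7514: modified quotas North 2.327, South 3.823, East 5.941, West 5.374, Central 10.685.
Geometric-mean thresholds: North √(2·3)=2.449, South √(3·4)=3.464, East √(5·6)=5.477, West √(5·6)=5.477, Central √(10·11)=10.488.
Each quota rounded against its threshold gives North 2, South 4, East 6, West 5, Central 11 (total 28).

North 2; South 4; East 6; West 5; Central 11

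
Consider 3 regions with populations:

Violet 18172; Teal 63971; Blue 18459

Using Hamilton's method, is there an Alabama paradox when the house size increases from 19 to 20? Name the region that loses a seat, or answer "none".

At 19 seats: Violet 3, Teal 12, Blue 4.
At 20 seats: Violet 3, Teal 13, Blue 4.
No region's allocation decreased.

none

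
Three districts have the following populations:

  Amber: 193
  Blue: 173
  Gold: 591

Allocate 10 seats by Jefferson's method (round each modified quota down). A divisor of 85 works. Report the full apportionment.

With modified divisor 85: modified quotas Amber 2.271, Blue 2.035, Gold 6.953.
Rounding down: Amber 2, Blue 2, Gold 6 (total 10).

Amber=2, Blue=2, Gold=6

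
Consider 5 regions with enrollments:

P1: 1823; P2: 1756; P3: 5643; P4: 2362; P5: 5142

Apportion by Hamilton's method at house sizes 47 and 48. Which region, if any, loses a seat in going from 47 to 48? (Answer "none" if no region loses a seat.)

none

At 47 seats: P1 5, P2 5, P3 16, P4 7, P5 14.
At 48 seats: P1 5, P2 5, P3 16, P4 7, P5 15.
No region's allocation decreased.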